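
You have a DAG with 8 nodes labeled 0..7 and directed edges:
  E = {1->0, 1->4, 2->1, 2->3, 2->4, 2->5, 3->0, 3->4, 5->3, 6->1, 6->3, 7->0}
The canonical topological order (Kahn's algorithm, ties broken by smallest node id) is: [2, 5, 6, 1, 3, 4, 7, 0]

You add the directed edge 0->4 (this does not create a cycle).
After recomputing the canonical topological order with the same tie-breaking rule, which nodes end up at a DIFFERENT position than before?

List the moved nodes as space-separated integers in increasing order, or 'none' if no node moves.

Answer: 0 4 7

Derivation:
Old toposort: [2, 5, 6, 1, 3, 4, 7, 0]
Added edge 0->4
Recompute Kahn (smallest-id tiebreak):
  initial in-degrees: [3, 2, 0, 3, 4, 1, 0, 0]
  ready (indeg=0): [2, 6, 7]
  pop 2: indeg[1]->1; indeg[3]->2; indeg[4]->3; indeg[5]->0 | ready=[5, 6, 7] | order so far=[2]
  pop 5: indeg[3]->1 | ready=[6, 7] | order so far=[2, 5]
  pop 6: indeg[1]->0; indeg[3]->0 | ready=[1, 3, 7] | order so far=[2, 5, 6]
  pop 1: indeg[0]->2; indeg[4]->2 | ready=[3, 7] | order so far=[2, 5, 6, 1]
  pop 3: indeg[0]->1; indeg[4]->1 | ready=[7] | order so far=[2, 5, 6, 1, 3]
  pop 7: indeg[0]->0 | ready=[0] | order so far=[2, 5, 6, 1, 3, 7]
  pop 0: indeg[4]->0 | ready=[4] | order so far=[2, 5, 6, 1, 3, 7, 0]
  pop 4: no out-edges | ready=[] | order so far=[2, 5, 6, 1, 3, 7, 0, 4]
New canonical toposort: [2, 5, 6, 1, 3, 7, 0, 4]
Compare positions:
  Node 0: index 7 -> 6 (moved)
  Node 1: index 3 -> 3 (same)
  Node 2: index 0 -> 0 (same)
  Node 3: index 4 -> 4 (same)
  Node 4: index 5 -> 7 (moved)
  Node 5: index 1 -> 1 (same)
  Node 6: index 2 -> 2 (same)
  Node 7: index 6 -> 5 (moved)
Nodes that changed position: 0 4 7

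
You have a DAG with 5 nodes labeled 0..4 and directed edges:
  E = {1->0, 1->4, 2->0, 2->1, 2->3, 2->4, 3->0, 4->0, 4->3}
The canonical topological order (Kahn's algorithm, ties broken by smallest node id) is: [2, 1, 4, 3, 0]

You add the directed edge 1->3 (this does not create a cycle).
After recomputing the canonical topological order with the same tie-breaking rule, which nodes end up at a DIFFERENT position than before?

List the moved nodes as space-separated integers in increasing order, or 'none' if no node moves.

Old toposort: [2, 1, 4, 3, 0]
Added edge 1->3
Recompute Kahn (smallest-id tiebreak):
  initial in-degrees: [4, 1, 0, 3, 2]
  ready (indeg=0): [2]
  pop 2: indeg[0]->3; indeg[1]->0; indeg[3]->2; indeg[4]->1 | ready=[1] | order so far=[2]
  pop 1: indeg[0]->2; indeg[3]->1; indeg[4]->0 | ready=[4] | order so far=[2, 1]
  pop 4: indeg[0]->1; indeg[3]->0 | ready=[3] | order so far=[2, 1, 4]
  pop 3: indeg[0]->0 | ready=[0] | order so far=[2, 1, 4, 3]
  pop 0: no out-edges | ready=[] | order so far=[2, 1, 4, 3, 0]
New canonical toposort: [2, 1, 4, 3, 0]
Compare positions:
  Node 0: index 4 -> 4 (same)
  Node 1: index 1 -> 1 (same)
  Node 2: index 0 -> 0 (same)
  Node 3: index 3 -> 3 (same)
  Node 4: index 2 -> 2 (same)
Nodes that changed position: none

Answer: none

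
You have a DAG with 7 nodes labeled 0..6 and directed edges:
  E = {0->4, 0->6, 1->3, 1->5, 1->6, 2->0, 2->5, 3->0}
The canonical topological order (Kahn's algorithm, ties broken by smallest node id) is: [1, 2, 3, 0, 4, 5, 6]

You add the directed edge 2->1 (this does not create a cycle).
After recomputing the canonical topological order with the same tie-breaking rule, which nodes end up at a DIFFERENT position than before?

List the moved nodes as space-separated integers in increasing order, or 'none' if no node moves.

Old toposort: [1, 2, 3, 0, 4, 5, 6]
Added edge 2->1
Recompute Kahn (smallest-id tiebreak):
  initial in-degrees: [2, 1, 0, 1, 1, 2, 2]
  ready (indeg=0): [2]
  pop 2: indeg[0]->1; indeg[1]->0; indeg[5]->1 | ready=[1] | order so far=[2]
  pop 1: indeg[3]->0; indeg[5]->0; indeg[6]->1 | ready=[3, 5] | order so far=[2, 1]
  pop 3: indeg[0]->0 | ready=[0, 5] | order so far=[2, 1, 3]
  pop 0: indeg[4]->0; indeg[6]->0 | ready=[4, 5, 6] | order so far=[2, 1, 3, 0]
  pop 4: no out-edges | ready=[5, 6] | order so far=[2, 1, 3, 0, 4]
  pop 5: no out-edges | ready=[6] | order so far=[2, 1, 3, 0, 4, 5]
  pop 6: no out-edges | ready=[] | order so far=[2, 1, 3, 0, 4, 5, 6]
New canonical toposort: [2, 1, 3, 0, 4, 5, 6]
Compare positions:
  Node 0: index 3 -> 3 (same)
  Node 1: index 0 -> 1 (moved)
  Node 2: index 1 -> 0 (moved)
  Node 3: index 2 -> 2 (same)
  Node 4: index 4 -> 4 (same)
  Node 5: index 5 -> 5 (same)
  Node 6: index 6 -> 6 (same)
Nodes that changed position: 1 2

Answer: 1 2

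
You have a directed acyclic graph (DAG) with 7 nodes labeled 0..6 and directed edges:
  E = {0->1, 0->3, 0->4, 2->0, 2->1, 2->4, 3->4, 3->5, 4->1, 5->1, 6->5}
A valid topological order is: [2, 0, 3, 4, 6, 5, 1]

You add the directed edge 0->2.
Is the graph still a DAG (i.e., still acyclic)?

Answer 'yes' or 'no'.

Given toposort: [2, 0, 3, 4, 6, 5, 1]
Position of 0: index 1; position of 2: index 0
New edge 0->2: backward (u after v in old order)
Backward edge: old toposort is now invalid. Check if this creates a cycle.
Does 2 already reach 0? Reachable from 2: [0, 1, 2, 3, 4, 5]. YES -> cycle!
Still a DAG? no

Answer: no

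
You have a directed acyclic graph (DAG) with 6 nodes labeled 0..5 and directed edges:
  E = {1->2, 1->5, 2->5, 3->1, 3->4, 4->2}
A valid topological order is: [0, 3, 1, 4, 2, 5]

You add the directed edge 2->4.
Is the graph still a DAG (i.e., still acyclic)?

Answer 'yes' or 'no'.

Given toposort: [0, 3, 1, 4, 2, 5]
Position of 2: index 4; position of 4: index 3
New edge 2->4: backward (u after v in old order)
Backward edge: old toposort is now invalid. Check if this creates a cycle.
Does 4 already reach 2? Reachable from 4: [2, 4, 5]. YES -> cycle!
Still a DAG? no

Answer: no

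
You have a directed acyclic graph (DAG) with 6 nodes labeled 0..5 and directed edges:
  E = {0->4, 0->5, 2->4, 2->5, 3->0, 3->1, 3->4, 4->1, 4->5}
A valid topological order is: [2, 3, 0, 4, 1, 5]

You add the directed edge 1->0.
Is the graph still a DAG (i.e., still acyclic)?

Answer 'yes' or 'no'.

Answer: no

Derivation:
Given toposort: [2, 3, 0, 4, 1, 5]
Position of 1: index 4; position of 0: index 2
New edge 1->0: backward (u after v in old order)
Backward edge: old toposort is now invalid. Check if this creates a cycle.
Does 0 already reach 1? Reachable from 0: [0, 1, 4, 5]. YES -> cycle!
Still a DAG? no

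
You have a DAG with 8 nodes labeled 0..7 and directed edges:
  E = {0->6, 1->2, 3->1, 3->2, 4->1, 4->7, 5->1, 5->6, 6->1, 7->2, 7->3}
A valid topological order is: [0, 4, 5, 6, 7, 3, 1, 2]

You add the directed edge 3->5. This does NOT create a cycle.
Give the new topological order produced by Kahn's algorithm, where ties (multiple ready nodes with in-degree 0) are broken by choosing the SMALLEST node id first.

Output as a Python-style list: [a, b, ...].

Old toposort: [0, 4, 5, 6, 7, 3, 1, 2]
Added edge: 3->5
Position of 3 (5) > position of 5 (2). Must reorder: 3 must now come before 5.
Run Kahn's algorithm (break ties by smallest node id):
  initial in-degrees: [0, 4, 3, 1, 0, 1, 2, 1]
  ready (indeg=0): [0, 4]
  pop 0: indeg[6]->1 | ready=[4] | order so far=[0]
  pop 4: indeg[1]->3; indeg[7]->0 | ready=[7] | order so far=[0, 4]
  pop 7: indeg[2]->2; indeg[3]->0 | ready=[3] | order so far=[0, 4, 7]
  pop 3: indeg[1]->2; indeg[2]->1; indeg[5]->0 | ready=[5] | order so far=[0, 4, 7, 3]
  pop 5: indeg[1]->1; indeg[6]->0 | ready=[6] | order so far=[0, 4, 7, 3, 5]
  pop 6: indeg[1]->0 | ready=[1] | order so far=[0, 4, 7, 3, 5, 6]
  pop 1: indeg[2]->0 | ready=[2] | order so far=[0, 4, 7, 3, 5, 6, 1]
  pop 2: no out-edges | ready=[] | order so far=[0, 4, 7, 3, 5, 6, 1, 2]
  Result: [0, 4, 7, 3, 5, 6, 1, 2]

Answer: [0, 4, 7, 3, 5, 6, 1, 2]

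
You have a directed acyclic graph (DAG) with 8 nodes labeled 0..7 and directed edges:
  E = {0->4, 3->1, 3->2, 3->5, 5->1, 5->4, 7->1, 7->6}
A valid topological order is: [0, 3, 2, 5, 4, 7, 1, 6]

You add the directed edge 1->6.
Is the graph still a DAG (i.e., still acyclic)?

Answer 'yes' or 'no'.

Answer: yes

Derivation:
Given toposort: [0, 3, 2, 5, 4, 7, 1, 6]
Position of 1: index 6; position of 6: index 7
New edge 1->6: forward
Forward edge: respects the existing order. Still a DAG, same toposort still valid.
Still a DAG? yes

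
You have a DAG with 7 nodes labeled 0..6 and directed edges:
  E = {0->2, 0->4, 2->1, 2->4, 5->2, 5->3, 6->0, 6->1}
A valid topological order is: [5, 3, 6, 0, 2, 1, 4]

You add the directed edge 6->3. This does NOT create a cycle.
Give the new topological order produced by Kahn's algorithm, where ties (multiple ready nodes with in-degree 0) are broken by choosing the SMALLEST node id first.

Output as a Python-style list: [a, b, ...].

Answer: [5, 6, 0, 2, 1, 3, 4]

Derivation:
Old toposort: [5, 3, 6, 0, 2, 1, 4]
Added edge: 6->3
Position of 6 (2) > position of 3 (1). Must reorder: 6 must now come before 3.
Run Kahn's algorithm (break ties by smallest node id):
  initial in-degrees: [1, 2, 2, 2, 2, 0, 0]
  ready (indeg=0): [5, 6]
  pop 5: indeg[2]->1; indeg[3]->1 | ready=[6] | order so far=[5]
  pop 6: indeg[0]->0; indeg[1]->1; indeg[3]->0 | ready=[0, 3] | order so far=[5, 6]
  pop 0: indeg[2]->0; indeg[4]->1 | ready=[2, 3] | order so far=[5, 6, 0]
  pop 2: indeg[1]->0; indeg[4]->0 | ready=[1, 3, 4] | order so far=[5, 6, 0, 2]
  pop 1: no out-edges | ready=[3, 4] | order so far=[5, 6, 0, 2, 1]
  pop 3: no out-edges | ready=[4] | order so far=[5, 6, 0, 2, 1, 3]
  pop 4: no out-edges | ready=[] | order so far=[5, 6, 0, 2, 1, 3, 4]
  Result: [5, 6, 0, 2, 1, 3, 4]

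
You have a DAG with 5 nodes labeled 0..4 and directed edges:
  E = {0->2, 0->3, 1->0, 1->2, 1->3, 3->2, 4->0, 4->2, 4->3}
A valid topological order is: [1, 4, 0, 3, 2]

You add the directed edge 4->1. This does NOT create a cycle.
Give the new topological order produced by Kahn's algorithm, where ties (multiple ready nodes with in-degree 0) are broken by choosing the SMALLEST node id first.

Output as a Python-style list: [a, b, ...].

Answer: [4, 1, 0, 3, 2]

Derivation:
Old toposort: [1, 4, 0, 3, 2]
Added edge: 4->1
Position of 4 (1) > position of 1 (0). Must reorder: 4 must now come before 1.
Run Kahn's algorithm (break ties by smallest node id):
  initial in-degrees: [2, 1, 4, 3, 0]
  ready (indeg=0): [4]
  pop 4: indeg[0]->1; indeg[1]->0; indeg[2]->3; indeg[3]->2 | ready=[1] | order so far=[4]
  pop 1: indeg[0]->0; indeg[2]->2; indeg[3]->1 | ready=[0] | order so far=[4, 1]
  pop 0: indeg[2]->1; indeg[3]->0 | ready=[3] | order so far=[4, 1, 0]
  pop 3: indeg[2]->0 | ready=[2] | order so far=[4, 1, 0, 3]
  pop 2: no out-edges | ready=[] | order so far=[4, 1, 0, 3, 2]
  Result: [4, 1, 0, 3, 2]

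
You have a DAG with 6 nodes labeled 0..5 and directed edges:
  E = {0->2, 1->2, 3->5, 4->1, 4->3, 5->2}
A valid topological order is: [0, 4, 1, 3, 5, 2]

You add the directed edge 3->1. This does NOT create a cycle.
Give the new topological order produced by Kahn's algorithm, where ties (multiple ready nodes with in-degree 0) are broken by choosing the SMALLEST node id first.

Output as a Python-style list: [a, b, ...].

Old toposort: [0, 4, 1, 3, 5, 2]
Added edge: 3->1
Position of 3 (3) > position of 1 (2). Must reorder: 3 must now come before 1.
Run Kahn's algorithm (break ties by smallest node id):
  initial in-degrees: [0, 2, 3, 1, 0, 1]
  ready (indeg=0): [0, 4]
  pop 0: indeg[2]->2 | ready=[4] | order so far=[0]
  pop 4: indeg[1]->1; indeg[3]->0 | ready=[3] | order so far=[0, 4]
  pop 3: indeg[1]->0; indeg[5]->0 | ready=[1, 5] | order so far=[0, 4, 3]
  pop 1: indeg[2]->1 | ready=[5] | order so far=[0, 4, 3, 1]
  pop 5: indeg[2]->0 | ready=[2] | order so far=[0, 4, 3, 1, 5]
  pop 2: no out-edges | ready=[] | order so far=[0, 4, 3, 1, 5, 2]
  Result: [0, 4, 3, 1, 5, 2]

Answer: [0, 4, 3, 1, 5, 2]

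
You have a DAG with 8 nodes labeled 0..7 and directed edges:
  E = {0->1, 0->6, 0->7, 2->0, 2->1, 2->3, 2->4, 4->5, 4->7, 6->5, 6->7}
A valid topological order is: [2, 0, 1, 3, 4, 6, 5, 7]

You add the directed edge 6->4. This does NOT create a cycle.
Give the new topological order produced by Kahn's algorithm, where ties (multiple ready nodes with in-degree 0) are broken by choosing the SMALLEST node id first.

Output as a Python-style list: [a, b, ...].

Answer: [2, 0, 1, 3, 6, 4, 5, 7]

Derivation:
Old toposort: [2, 0, 1, 3, 4, 6, 5, 7]
Added edge: 6->4
Position of 6 (5) > position of 4 (4). Must reorder: 6 must now come before 4.
Run Kahn's algorithm (break ties by smallest node id):
  initial in-degrees: [1, 2, 0, 1, 2, 2, 1, 3]
  ready (indeg=0): [2]
  pop 2: indeg[0]->0; indeg[1]->1; indeg[3]->0; indeg[4]->1 | ready=[0, 3] | order so far=[2]
  pop 0: indeg[1]->0; indeg[6]->0; indeg[7]->2 | ready=[1, 3, 6] | order so far=[2, 0]
  pop 1: no out-edges | ready=[3, 6] | order so far=[2, 0, 1]
  pop 3: no out-edges | ready=[6] | order so far=[2, 0, 1, 3]
  pop 6: indeg[4]->0; indeg[5]->1; indeg[7]->1 | ready=[4] | order so far=[2, 0, 1, 3, 6]
  pop 4: indeg[5]->0; indeg[7]->0 | ready=[5, 7] | order so far=[2, 0, 1, 3, 6, 4]
  pop 5: no out-edges | ready=[7] | order so far=[2, 0, 1, 3, 6, 4, 5]
  pop 7: no out-edges | ready=[] | order so far=[2, 0, 1, 3, 6, 4, 5, 7]
  Result: [2, 0, 1, 3, 6, 4, 5, 7]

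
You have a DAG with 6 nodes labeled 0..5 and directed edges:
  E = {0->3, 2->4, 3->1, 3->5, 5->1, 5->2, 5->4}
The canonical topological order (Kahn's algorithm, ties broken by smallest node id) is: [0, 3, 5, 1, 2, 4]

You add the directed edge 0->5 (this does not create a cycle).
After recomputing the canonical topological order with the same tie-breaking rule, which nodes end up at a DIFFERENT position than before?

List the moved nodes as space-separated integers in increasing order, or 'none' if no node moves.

Old toposort: [0, 3, 5, 1, 2, 4]
Added edge 0->5
Recompute Kahn (smallest-id tiebreak):
  initial in-degrees: [0, 2, 1, 1, 2, 2]
  ready (indeg=0): [0]
  pop 0: indeg[3]->0; indeg[5]->1 | ready=[3] | order so far=[0]
  pop 3: indeg[1]->1; indeg[5]->0 | ready=[5] | order so far=[0, 3]
  pop 5: indeg[1]->0; indeg[2]->0; indeg[4]->1 | ready=[1, 2] | order so far=[0, 3, 5]
  pop 1: no out-edges | ready=[2] | order so far=[0, 3, 5, 1]
  pop 2: indeg[4]->0 | ready=[4] | order so far=[0, 3, 5, 1, 2]
  pop 4: no out-edges | ready=[] | order so far=[0, 3, 5, 1, 2, 4]
New canonical toposort: [0, 3, 5, 1, 2, 4]
Compare positions:
  Node 0: index 0 -> 0 (same)
  Node 1: index 3 -> 3 (same)
  Node 2: index 4 -> 4 (same)
  Node 3: index 1 -> 1 (same)
  Node 4: index 5 -> 5 (same)
  Node 5: index 2 -> 2 (same)
Nodes that changed position: none

Answer: none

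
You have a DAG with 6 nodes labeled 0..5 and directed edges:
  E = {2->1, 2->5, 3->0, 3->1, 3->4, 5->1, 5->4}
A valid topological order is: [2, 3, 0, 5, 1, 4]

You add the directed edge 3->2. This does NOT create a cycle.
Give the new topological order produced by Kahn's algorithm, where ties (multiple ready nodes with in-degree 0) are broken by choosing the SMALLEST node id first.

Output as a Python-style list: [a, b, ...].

Old toposort: [2, 3, 0, 5, 1, 4]
Added edge: 3->2
Position of 3 (1) > position of 2 (0). Must reorder: 3 must now come before 2.
Run Kahn's algorithm (break ties by smallest node id):
  initial in-degrees: [1, 3, 1, 0, 2, 1]
  ready (indeg=0): [3]
  pop 3: indeg[0]->0; indeg[1]->2; indeg[2]->0; indeg[4]->1 | ready=[0, 2] | order so far=[3]
  pop 0: no out-edges | ready=[2] | order so far=[3, 0]
  pop 2: indeg[1]->1; indeg[5]->0 | ready=[5] | order so far=[3, 0, 2]
  pop 5: indeg[1]->0; indeg[4]->0 | ready=[1, 4] | order so far=[3, 0, 2, 5]
  pop 1: no out-edges | ready=[4] | order so far=[3, 0, 2, 5, 1]
  pop 4: no out-edges | ready=[] | order so far=[3, 0, 2, 5, 1, 4]
  Result: [3, 0, 2, 5, 1, 4]

Answer: [3, 0, 2, 5, 1, 4]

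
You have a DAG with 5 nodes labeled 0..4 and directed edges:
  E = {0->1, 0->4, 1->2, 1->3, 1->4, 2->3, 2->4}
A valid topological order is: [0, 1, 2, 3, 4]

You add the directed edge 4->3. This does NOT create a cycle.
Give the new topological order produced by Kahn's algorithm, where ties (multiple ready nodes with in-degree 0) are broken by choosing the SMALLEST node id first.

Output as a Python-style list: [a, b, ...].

Old toposort: [0, 1, 2, 3, 4]
Added edge: 4->3
Position of 4 (4) > position of 3 (3). Must reorder: 4 must now come before 3.
Run Kahn's algorithm (break ties by smallest node id):
  initial in-degrees: [0, 1, 1, 3, 3]
  ready (indeg=0): [0]
  pop 0: indeg[1]->0; indeg[4]->2 | ready=[1] | order so far=[0]
  pop 1: indeg[2]->0; indeg[3]->2; indeg[4]->1 | ready=[2] | order so far=[0, 1]
  pop 2: indeg[3]->1; indeg[4]->0 | ready=[4] | order so far=[0, 1, 2]
  pop 4: indeg[3]->0 | ready=[3] | order so far=[0, 1, 2, 4]
  pop 3: no out-edges | ready=[] | order so far=[0, 1, 2, 4, 3]
  Result: [0, 1, 2, 4, 3]

Answer: [0, 1, 2, 4, 3]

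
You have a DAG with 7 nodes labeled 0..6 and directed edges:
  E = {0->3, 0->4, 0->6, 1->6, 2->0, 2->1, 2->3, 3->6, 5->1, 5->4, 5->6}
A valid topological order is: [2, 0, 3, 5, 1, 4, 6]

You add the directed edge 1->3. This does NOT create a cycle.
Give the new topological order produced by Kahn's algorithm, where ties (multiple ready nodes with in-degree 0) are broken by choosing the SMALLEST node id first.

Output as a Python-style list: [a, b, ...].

Answer: [2, 0, 5, 1, 3, 4, 6]

Derivation:
Old toposort: [2, 0, 3, 5, 1, 4, 6]
Added edge: 1->3
Position of 1 (4) > position of 3 (2). Must reorder: 1 must now come before 3.
Run Kahn's algorithm (break ties by smallest node id):
  initial in-degrees: [1, 2, 0, 3, 2, 0, 4]
  ready (indeg=0): [2, 5]
  pop 2: indeg[0]->0; indeg[1]->1; indeg[3]->2 | ready=[0, 5] | order so far=[2]
  pop 0: indeg[3]->1; indeg[4]->1; indeg[6]->3 | ready=[5] | order so far=[2, 0]
  pop 5: indeg[1]->0; indeg[4]->0; indeg[6]->2 | ready=[1, 4] | order so far=[2, 0, 5]
  pop 1: indeg[3]->0; indeg[6]->1 | ready=[3, 4] | order so far=[2, 0, 5, 1]
  pop 3: indeg[6]->0 | ready=[4, 6] | order so far=[2, 0, 5, 1, 3]
  pop 4: no out-edges | ready=[6] | order so far=[2, 0, 5, 1, 3, 4]
  pop 6: no out-edges | ready=[] | order so far=[2, 0, 5, 1, 3, 4, 6]
  Result: [2, 0, 5, 1, 3, 4, 6]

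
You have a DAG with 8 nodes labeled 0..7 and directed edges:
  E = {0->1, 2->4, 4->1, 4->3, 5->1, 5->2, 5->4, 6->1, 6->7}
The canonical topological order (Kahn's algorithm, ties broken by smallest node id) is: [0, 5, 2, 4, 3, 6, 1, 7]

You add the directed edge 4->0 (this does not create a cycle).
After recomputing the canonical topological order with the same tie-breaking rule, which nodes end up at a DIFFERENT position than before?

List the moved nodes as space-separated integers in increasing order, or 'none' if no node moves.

Old toposort: [0, 5, 2, 4, 3, 6, 1, 7]
Added edge 4->0
Recompute Kahn (smallest-id tiebreak):
  initial in-degrees: [1, 4, 1, 1, 2, 0, 0, 1]
  ready (indeg=0): [5, 6]
  pop 5: indeg[1]->3; indeg[2]->0; indeg[4]->1 | ready=[2, 6] | order so far=[5]
  pop 2: indeg[4]->0 | ready=[4, 6] | order so far=[5, 2]
  pop 4: indeg[0]->0; indeg[1]->2; indeg[3]->0 | ready=[0, 3, 6] | order so far=[5, 2, 4]
  pop 0: indeg[1]->1 | ready=[3, 6] | order so far=[5, 2, 4, 0]
  pop 3: no out-edges | ready=[6] | order so far=[5, 2, 4, 0, 3]
  pop 6: indeg[1]->0; indeg[7]->0 | ready=[1, 7] | order so far=[5, 2, 4, 0, 3, 6]
  pop 1: no out-edges | ready=[7] | order so far=[5, 2, 4, 0, 3, 6, 1]
  pop 7: no out-edges | ready=[] | order so far=[5, 2, 4, 0, 3, 6, 1, 7]
New canonical toposort: [5, 2, 4, 0, 3, 6, 1, 7]
Compare positions:
  Node 0: index 0 -> 3 (moved)
  Node 1: index 6 -> 6 (same)
  Node 2: index 2 -> 1 (moved)
  Node 3: index 4 -> 4 (same)
  Node 4: index 3 -> 2 (moved)
  Node 5: index 1 -> 0 (moved)
  Node 6: index 5 -> 5 (same)
  Node 7: index 7 -> 7 (same)
Nodes that changed position: 0 2 4 5

Answer: 0 2 4 5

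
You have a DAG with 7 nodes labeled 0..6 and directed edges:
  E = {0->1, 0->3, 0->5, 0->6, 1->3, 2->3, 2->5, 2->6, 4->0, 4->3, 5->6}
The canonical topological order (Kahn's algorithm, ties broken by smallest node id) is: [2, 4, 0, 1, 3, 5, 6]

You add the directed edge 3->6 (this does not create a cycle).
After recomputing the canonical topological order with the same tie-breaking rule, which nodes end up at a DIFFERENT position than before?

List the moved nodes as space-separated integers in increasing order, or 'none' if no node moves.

Answer: none

Derivation:
Old toposort: [2, 4, 0, 1, 3, 5, 6]
Added edge 3->6
Recompute Kahn (smallest-id tiebreak):
  initial in-degrees: [1, 1, 0, 4, 0, 2, 4]
  ready (indeg=0): [2, 4]
  pop 2: indeg[3]->3; indeg[5]->1; indeg[6]->3 | ready=[4] | order so far=[2]
  pop 4: indeg[0]->0; indeg[3]->2 | ready=[0] | order so far=[2, 4]
  pop 0: indeg[1]->0; indeg[3]->1; indeg[5]->0; indeg[6]->2 | ready=[1, 5] | order so far=[2, 4, 0]
  pop 1: indeg[3]->0 | ready=[3, 5] | order so far=[2, 4, 0, 1]
  pop 3: indeg[6]->1 | ready=[5] | order so far=[2, 4, 0, 1, 3]
  pop 5: indeg[6]->0 | ready=[6] | order so far=[2, 4, 0, 1, 3, 5]
  pop 6: no out-edges | ready=[] | order so far=[2, 4, 0, 1, 3, 5, 6]
New canonical toposort: [2, 4, 0, 1, 3, 5, 6]
Compare positions:
  Node 0: index 2 -> 2 (same)
  Node 1: index 3 -> 3 (same)
  Node 2: index 0 -> 0 (same)
  Node 3: index 4 -> 4 (same)
  Node 4: index 1 -> 1 (same)
  Node 5: index 5 -> 5 (same)
  Node 6: index 6 -> 6 (same)
Nodes that changed position: none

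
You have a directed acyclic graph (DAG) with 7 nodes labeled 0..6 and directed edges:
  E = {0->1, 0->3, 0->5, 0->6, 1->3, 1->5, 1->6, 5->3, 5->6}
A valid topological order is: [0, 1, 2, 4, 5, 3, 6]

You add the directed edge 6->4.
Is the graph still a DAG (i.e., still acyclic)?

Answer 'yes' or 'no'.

Answer: yes

Derivation:
Given toposort: [0, 1, 2, 4, 5, 3, 6]
Position of 6: index 6; position of 4: index 3
New edge 6->4: backward (u after v in old order)
Backward edge: old toposort is now invalid. Check if this creates a cycle.
Does 4 already reach 6? Reachable from 4: [4]. NO -> still a DAG (reorder needed).
Still a DAG? yes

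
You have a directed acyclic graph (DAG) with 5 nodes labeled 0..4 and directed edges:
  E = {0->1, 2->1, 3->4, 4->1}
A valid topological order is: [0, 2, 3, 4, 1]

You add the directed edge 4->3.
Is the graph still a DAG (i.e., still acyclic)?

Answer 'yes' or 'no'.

Given toposort: [0, 2, 3, 4, 1]
Position of 4: index 3; position of 3: index 2
New edge 4->3: backward (u after v in old order)
Backward edge: old toposort is now invalid. Check if this creates a cycle.
Does 3 already reach 4? Reachable from 3: [1, 3, 4]. YES -> cycle!
Still a DAG? no

Answer: no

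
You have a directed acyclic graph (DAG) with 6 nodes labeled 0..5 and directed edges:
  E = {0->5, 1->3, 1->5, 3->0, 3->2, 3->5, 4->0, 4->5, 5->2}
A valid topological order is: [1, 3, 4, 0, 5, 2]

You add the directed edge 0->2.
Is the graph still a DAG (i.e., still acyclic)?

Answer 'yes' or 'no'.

Given toposort: [1, 3, 4, 0, 5, 2]
Position of 0: index 3; position of 2: index 5
New edge 0->2: forward
Forward edge: respects the existing order. Still a DAG, same toposort still valid.
Still a DAG? yes

Answer: yes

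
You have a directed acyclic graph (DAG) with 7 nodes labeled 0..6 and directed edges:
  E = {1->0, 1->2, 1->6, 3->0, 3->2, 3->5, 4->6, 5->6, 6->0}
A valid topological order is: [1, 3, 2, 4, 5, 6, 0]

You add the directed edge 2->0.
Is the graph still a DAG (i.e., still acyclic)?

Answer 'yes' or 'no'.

Answer: yes

Derivation:
Given toposort: [1, 3, 2, 4, 5, 6, 0]
Position of 2: index 2; position of 0: index 6
New edge 2->0: forward
Forward edge: respects the existing order. Still a DAG, same toposort still valid.
Still a DAG? yes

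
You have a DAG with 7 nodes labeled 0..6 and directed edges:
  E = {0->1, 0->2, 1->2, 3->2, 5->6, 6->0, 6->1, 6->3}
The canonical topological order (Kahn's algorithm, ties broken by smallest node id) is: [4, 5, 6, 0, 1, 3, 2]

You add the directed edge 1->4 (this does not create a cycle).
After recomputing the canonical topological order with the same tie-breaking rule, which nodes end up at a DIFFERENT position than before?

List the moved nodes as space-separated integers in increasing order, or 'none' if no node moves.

Answer: 0 1 2 3 4 5 6

Derivation:
Old toposort: [4, 5, 6, 0, 1, 3, 2]
Added edge 1->4
Recompute Kahn (smallest-id tiebreak):
  initial in-degrees: [1, 2, 3, 1, 1, 0, 1]
  ready (indeg=0): [5]
  pop 5: indeg[6]->0 | ready=[6] | order so far=[5]
  pop 6: indeg[0]->0; indeg[1]->1; indeg[3]->0 | ready=[0, 3] | order so far=[5, 6]
  pop 0: indeg[1]->0; indeg[2]->2 | ready=[1, 3] | order so far=[5, 6, 0]
  pop 1: indeg[2]->1; indeg[4]->0 | ready=[3, 4] | order so far=[5, 6, 0, 1]
  pop 3: indeg[2]->0 | ready=[2, 4] | order so far=[5, 6, 0, 1, 3]
  pop 2: no out-edges | ready=[4] | order so far=[5, 6, 0, 1, 3, 2]
  pop 4: no out-edges | ready=[] | order so far=[5, 6, 0, 1, 3, 2, 4]
New canonical toposort: [5, 6, 0, 1, 3, 2, 4]
Compare positions:
  Node 0: index 3 -> 2 (moved)
  Node 1: index 4 -> 3 (moved)
  Node 2: index 6 -> 5 (moved)
  Node 3: index 5 -> 4 (moved)
  Node 4: index 0 -> 6 (moved)
  Node 5: index 1 -> 0 (moved)
  Node 6: index 2 -> 1 (moved)
Nodes that changed position: 0 1 2 3 4 5 6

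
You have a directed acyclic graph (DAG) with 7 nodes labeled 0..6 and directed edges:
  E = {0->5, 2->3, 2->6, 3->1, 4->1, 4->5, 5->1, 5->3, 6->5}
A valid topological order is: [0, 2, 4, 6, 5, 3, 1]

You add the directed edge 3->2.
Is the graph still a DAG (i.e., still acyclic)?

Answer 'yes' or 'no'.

Given toposort: [0, 2, 4, 6, 5, 3, 1]
Position of 3: index 5; position of 2: index 1
New edge 3->2: backward (u after v in old order)
Backward edge: old toposort is now invalid. Check if this creates a cycle.
Does 2 already reach 3? Reachable from 2: [1, 2, 3, 5, 6]. YES -> cycle!
Still a DAG? no

Answer: no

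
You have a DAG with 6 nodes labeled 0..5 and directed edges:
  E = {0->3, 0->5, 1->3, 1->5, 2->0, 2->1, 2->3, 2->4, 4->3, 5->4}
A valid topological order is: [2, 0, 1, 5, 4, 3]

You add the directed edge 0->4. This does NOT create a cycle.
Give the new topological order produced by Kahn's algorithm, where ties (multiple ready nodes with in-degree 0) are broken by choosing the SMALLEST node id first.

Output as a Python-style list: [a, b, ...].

Old toposort: [2, 0, 1, 5, 4, 3]
Added edge: 0->4
Position of 0 (1) < position of 4 (4). Old order still valid.
Run Kahn's algorithm (break ties by smallest node id):
  initial in-degrees: [1, 1, 0, 4, 3, 2]
  ready (indeg=0): [2]
  pop 2: indeg[0]->0; indeg[1]->0; indeg[3]->3; indeg[4]->2 | ready=[0, 1] | order so far=[2]
  pop 0: indeg[3]->2; indeg[4]->1; indeg[5]->1 | ready=[1] | order so far=[2, 0]
  pop 1: indeg[3]->1; indeg[5]->0 | ready=[5] | order so far=[2, 0, 1]
  pop 5: indeg[4]->0 | ready=[4] | order so far=[2, 0, 1, 5]
  pop 4: indeg[3]->0 | ready=[3] | order so far=[2, 0, 1, 5, 4]
  pop 3: no out-edges | ready=[] | order so far=[2, 0, 1, 5, 4, 3]
  Result: [2, 0, 1, 5, 4, 3]

Answer: [2, 0, 1, 5, 4, 3]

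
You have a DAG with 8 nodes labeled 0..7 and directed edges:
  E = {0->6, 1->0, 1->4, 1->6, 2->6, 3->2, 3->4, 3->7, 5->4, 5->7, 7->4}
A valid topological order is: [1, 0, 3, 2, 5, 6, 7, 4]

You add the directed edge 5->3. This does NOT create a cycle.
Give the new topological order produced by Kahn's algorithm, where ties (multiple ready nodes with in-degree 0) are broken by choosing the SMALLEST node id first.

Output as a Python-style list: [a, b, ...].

Answer: [1, 0, 5, 3, 2, 6, 7, 4]

Derivation:
Old toposort: [1, 0, 3, 2, 5, 6, 7, 4]
Added edge: 5->3
Position of 5 (4) > position of 3 (2). Must reorder: 5 must now come before 3.
Run Kahn's algorithm (break ties by smallest node id):
  initial in-degrees: [1, 0, 1, 1, 4, 0, 3, 2]
  ready (indeg=0): [1, 5]
  pop 1: indeg[0]->0; indeg[4]->3; indeg[6]->2 | ready=[0, 5] | order so far=[1]
  pop 0: indeg[6]->1 | ready=[5] | order so far=[1, 0]
  pop 5: indeg[3]->0; indeg[4]->2; indeg[7]->1 | ready=[3] | order so far=[1, 0, 5]
  pop 3: indeg[2]->0; indeg[4]->1; indeg[7]->0 | ready=[2, 7] | order so far=[1, 0, 5, 3]
  pop 2: indeg[6]->0 | ready=[6, 7] | order so far=[1, 0, 5, 3, 2]
  pop 6: no out-edges | ready=[7] | order so far=[1, 0, 5, 3, 2, 6]
  pop 7: indeg[4]->0 | ready=[4] | order so far=[1, 0, 5, 3, 2, 6, 7]
  pop 4: no out-edges | ready=[] | order so far=[1, 0, 5, 3, 2, 6, 7, 4]
  Result: [1, 0, 5, 3, 2, 6, 7, 4]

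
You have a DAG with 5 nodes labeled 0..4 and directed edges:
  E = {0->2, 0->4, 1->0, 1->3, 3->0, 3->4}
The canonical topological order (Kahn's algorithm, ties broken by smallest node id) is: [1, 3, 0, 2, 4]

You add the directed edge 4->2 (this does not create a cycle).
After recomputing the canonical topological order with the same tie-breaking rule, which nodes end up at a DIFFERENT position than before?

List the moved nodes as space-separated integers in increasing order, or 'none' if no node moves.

Old toposort: [1, 3, 0, 2, 4]
Added edge 4->2
Recompute Kahn (smallest-id tiebreak):
  initial in-degrees: [2, 0, 2, 1, 2]
  ready (indeg=0): [1]
  pop 1: indeg[0]->1; indeg[3]->0 | ready=[3] | order so far=[1]
  pop 3: indeg[0]->0; indeg[4]->1 | ready=[0] | order so far=[1, 3]
  pop 0: indeg[2]->1; indeg[4]->0 | ready=[4] | order so far=[1, 3, 0]
  pop 4: indeg[2]->0 | ready=[2] | order so far=[1, 3, 0, 4]
  pop 2: no out-edges | ready=[] | order so far=[1, 3, 0, 4, 2]
New canonical toposort: [1, 3, 0, 4, 2]
Compare positions:
  Node 0: index 2 -> 2 (same)
  Node 1: index 0 -> 0 (same)
  Node 2: index 3 -> 4 (moved)
  Node 3: index 1 -> 1 (same)
  Node 4: index 4 -> 3 (moved)
Nodes that changed position: 2 4

Answer: 2 4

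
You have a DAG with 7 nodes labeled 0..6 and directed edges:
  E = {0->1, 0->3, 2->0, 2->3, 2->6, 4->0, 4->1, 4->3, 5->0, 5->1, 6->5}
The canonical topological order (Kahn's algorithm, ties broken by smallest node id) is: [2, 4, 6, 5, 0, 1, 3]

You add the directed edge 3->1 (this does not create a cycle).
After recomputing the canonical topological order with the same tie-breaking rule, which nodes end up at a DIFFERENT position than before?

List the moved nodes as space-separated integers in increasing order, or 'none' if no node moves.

Old toposort: [2, 4, 6, 5, 0, 1, 3]
Added edge 3->1
Recompute Kahn (smallest-id tiebreak):
  initial in-degrees: [3, 4, 0, 3, 0, 1, 1]
  ready (indeg=0): [2, 4]
  pop 2: indeg[0]->2; indeg[3]->2; indeg[6]->0 | ready=[4, 6] | order so far=[2]
  pop 4: indeg[0]->1; indeg[1]->3; indeg[3]->1 | ready=[6] | order so far=[2, 4]
  pop 6: indeg[5]->0 | ready=[5] | order so far=[2, 4, 6]
  pop 5: indeg[0]->0; indeg[1]->2 | ready=[0] | order so far=[2, 4, 6, 5]
  pop 0: indeg[1]->1; indeg[3]->0 | ready=[3] | order so far=[2, 4, 6, 5, 0]
  pop 3: indeg[1]->0 | ready=[1] | order so far=[2, 4, 6, 5, 0, 3]
  pop 1: no out-edges | ready=[] | order so far=[2, 4, 6, 5, 0, 3, 1]
New canonical toposort: [2, 4, 6, 5, 0, 3, 1]
Compare positions:
  Node 0: index 4 -> 4 (same)
  Node 1: index 5 -> 6 (moved)
  Node 2: index 0 -> 0 (same)
  Node 3: index 6 -> 5 (moved)
  Node 4: index 1 -> 1 (same)
  Node 5: index 3 -> 3 (same)
  Node 6: index 2 -> 2 (same)
Nodes that changed position: 1 3

Answer: 1 3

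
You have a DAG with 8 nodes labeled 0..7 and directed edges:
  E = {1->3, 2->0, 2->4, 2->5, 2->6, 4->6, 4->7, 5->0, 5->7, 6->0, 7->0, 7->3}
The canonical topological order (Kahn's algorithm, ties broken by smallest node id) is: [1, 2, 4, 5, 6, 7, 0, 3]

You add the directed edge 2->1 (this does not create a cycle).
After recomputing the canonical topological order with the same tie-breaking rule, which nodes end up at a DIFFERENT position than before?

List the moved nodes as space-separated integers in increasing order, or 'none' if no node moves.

Answer: 1 2

Derivation:
Old toposort: [1, 2, 4, 5, 6, 7, 0, 3]
Added edge 2->1
Recompute Kahn (smallest-id tiebreak):
  initial in-degrees: [4, 1, 0, 2, 1, 1, 2, 2]
  ready (indeg=0): [2]
  pop 2: indeg[0]->3; indeg[1]->0; indeg[4]->0; indeg[5]->0; indeg[6]->1 | ready=[1, 4, 5] | order so far=[2]
  pop 1: indeg[3]->1 | ready=[4, 5] | order so far=[2, 1]
  pop 4: indeg[6]->0; indeg[7]->1 | ready=[5, 6] | order so far=[2, 1, 4]
  pop 5: indeg[0]->2; indeg[7]->0 | ready=[6, 7] | order so far=[2, 1, 4, 5]
  pop 6: indeg[0]->1 | ready=[7] | order so far=[2, 1, 4, 5, 6]
  pop 7: indeg[0]->0; indeg[3]->0 | ready=[0, 3] | order so far=[2, 1, 4, 5, 6, 7]
  pop 0: no out-edges | ready=[3] | order so far=[2, 1, 4, 5, 6, 7, 0]
  pop 3: no out-edges | ready=[] | order so far=[2, 1, 4, 5, 6, 7, 0, 3]
New canonical toposort: [2, 1, 4, 5, 6, 7, 0, 3]
Compare positions:
  Node 0: index 6 -> 6 (same)
  Node 1: index 0 -> 1 (moved)
  Node 2: index 1 -> 0 (moved)
  Node 3: index 7 -> 7 (same)
  Node 4: index 2 -> 2 (same)
  Node 5: index 3 -> 3 (same)
  Node 6: index 4 -> 4 (same)
  Node 7: index 5 -> 5 (same)
Nodes that changed position: 1 2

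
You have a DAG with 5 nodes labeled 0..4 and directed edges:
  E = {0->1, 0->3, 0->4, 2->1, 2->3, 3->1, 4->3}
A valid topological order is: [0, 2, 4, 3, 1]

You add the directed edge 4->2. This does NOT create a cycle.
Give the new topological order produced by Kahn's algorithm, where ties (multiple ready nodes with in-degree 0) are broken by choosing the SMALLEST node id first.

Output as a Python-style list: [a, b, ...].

Answer: [0, 4, 2, 3, 1]

Derivation:
Old toposort: [0, 2, 4, 3, 1]
Added edge: 4->2
Position of 4 (2) > position of 2 (1). Must reorder: 4 must now come before 2.
Run Kahn's algorithm (break ties by smallest node id):
  initial in-degrees: [0, 3, 1, 3, 1]
  ready (indeg=0): [0]
  pop 0: indeg[1]->2; indeg[3]->2; indeg[4]->0 | ready=[4] | order so far=[0]
  pop 4: indeg[2]->0; indeg[3]->1 | ready=[2] | order so far=[0, 4]
  pop 2: indeg[1]->1; indeg[3]->0 | ready=[3] | order so far=[0, 4, 2]
  pop 3: indeg[1]->0 | ready=[1] | order so far=[0, 4, 2, 3]
  pop 1: no out-edges | ready=[] | order so far=[0, 4, 2, 3, 1]
  Result: [0, 4, 2, 3, 1]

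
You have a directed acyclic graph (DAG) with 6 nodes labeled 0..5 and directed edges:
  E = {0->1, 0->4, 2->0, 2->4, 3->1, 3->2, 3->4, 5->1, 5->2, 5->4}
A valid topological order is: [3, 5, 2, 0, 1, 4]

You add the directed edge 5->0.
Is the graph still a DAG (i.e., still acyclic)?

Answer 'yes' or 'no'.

Given toposort: [3, 5, 2, 0, 1, 4]
Position of 5: index 1; position of 0: index 3
New edge 5->0: forward
Forward edge: respects the existing order. Still a DAG, same toposort still valid.
Still a DAG? yes

Answer: yes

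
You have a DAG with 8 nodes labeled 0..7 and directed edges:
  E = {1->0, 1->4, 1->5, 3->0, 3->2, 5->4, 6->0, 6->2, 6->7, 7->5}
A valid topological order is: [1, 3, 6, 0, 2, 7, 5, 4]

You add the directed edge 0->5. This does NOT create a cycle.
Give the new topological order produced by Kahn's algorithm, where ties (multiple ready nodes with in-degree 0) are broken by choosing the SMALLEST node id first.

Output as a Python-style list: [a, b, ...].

Answer: [1, 3, 6, 0, 2, 7, 5, 4]

Derivation:
Old toposort: [1, 3, 6, 0, 2, 7, 5, 4]
Added edge: 0->5
Position of 0 (3) < position of 5 (6). Old order still valid.
Run Kahn's algorithm (break ties by smallest node id):
  initial in-degrees: [3, 0, 2, 0, 2, 3, 0, 1]
  ready (indeg=0): [1, 3, 6]
  pop 1: indeg[0]->2; indeg[4]->1; indeg[5]->2 | ready=[3, 6] | order so far=[1]
  pop 3: indeg[0]->1; indeg[2]->1 | ready=[6] | order so far=[1, 3]
  pop 6: indeg[0]->0; indeg[2]->0; indeg[7]->0 | ready=[0, 2, 7] | order so far=[1, 3, 6]
  pop 0: indeg[5]->1 | ready=[2, 7] | order so far=[1, 3, 6, 0]
  pop 2: no out-edges | ready=[7] | order so far=[1, 3, 6, 0, 2]
  pop 7: indeg[5]->0 | ready=[5] | order so far=[1, 3, 6, 0, 2, 7]
  pop 5: indeg[4]->0 | ready=[4] | order so far=[1, 3, 6, 0, 2, 7, 5]
  pop 4: no out-edges | ready=[] | order so far=[1, 3, 6, 0, 2, 7, 5, 4]
  Result: [1, 3, 6, 0, 2, 7, 5, 4]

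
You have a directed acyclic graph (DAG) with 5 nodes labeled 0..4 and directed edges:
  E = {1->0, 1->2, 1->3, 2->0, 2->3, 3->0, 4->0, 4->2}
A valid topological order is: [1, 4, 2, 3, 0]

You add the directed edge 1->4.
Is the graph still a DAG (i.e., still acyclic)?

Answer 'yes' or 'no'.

Answer: yes

Derivation:
Given toposort: [1, 4, 2, 3, 0]
Position of 1: index 0; position of 4: index 1
New edge 1->4: forward
Forward edge: respects the existing order. Still a DAG, same toposort still valid.
Still a DAG? yes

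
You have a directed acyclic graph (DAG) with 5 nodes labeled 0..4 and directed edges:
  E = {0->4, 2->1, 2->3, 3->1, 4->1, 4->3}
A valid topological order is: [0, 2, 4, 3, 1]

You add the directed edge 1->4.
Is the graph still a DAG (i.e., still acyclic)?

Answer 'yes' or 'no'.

Given toposort: [0, 2, 4, 3, 1]
Position of 1: index 4; position of 4: index 2
New edge 1->4: backward (u after v in old order)
Backward edge: old toposort is now invalid. Check if this creates a cycle.
Does 4 already reach 1? Reachable from 4: [1, 3, 4]. YES -> cycle!
Still a DAG? no

Answer: no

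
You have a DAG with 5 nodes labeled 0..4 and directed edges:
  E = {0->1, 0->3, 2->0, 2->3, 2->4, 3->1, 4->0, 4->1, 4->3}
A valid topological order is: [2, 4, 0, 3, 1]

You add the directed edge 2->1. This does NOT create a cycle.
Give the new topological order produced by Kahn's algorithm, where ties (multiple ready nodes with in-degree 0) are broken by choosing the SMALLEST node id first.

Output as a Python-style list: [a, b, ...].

Old toposort: [2, 4, 0, 3, 1]
Added edge: 2->1
Position of 2 (0) < position of 1 (4). Old order still valid.
Run Kahn's algorithm (break ties by smallest node id):
  initial in-degrees: [2, 4, 0, 3, 1]
  ready (indeg=0): [2]
  pop 2: indeg[0]->1; indeg[1]->3; indeg[3]->2; indeg[4]->0 | ready=[4] | order so far=[2]
  pop 4: indeg[0]->0; indeg[1]->2; indeg[3]->1 | ready=[0] | order so far=[2, 4]
  pop 0: indeg[1]->1; indeg[3]->0 | ready=[3] | order so far=[2, 4, 0]
  pop 3: indeg[1]->0 | ready=[1] | order so far=[2, 4, 0, 3]
  pop 1: no out-edges | ready=[] | order so far=[2, 4, 0, 3, 1]
  Result: [2, 4, 0, 3, 1]

Answer: [2, 4, 0, 3, 1]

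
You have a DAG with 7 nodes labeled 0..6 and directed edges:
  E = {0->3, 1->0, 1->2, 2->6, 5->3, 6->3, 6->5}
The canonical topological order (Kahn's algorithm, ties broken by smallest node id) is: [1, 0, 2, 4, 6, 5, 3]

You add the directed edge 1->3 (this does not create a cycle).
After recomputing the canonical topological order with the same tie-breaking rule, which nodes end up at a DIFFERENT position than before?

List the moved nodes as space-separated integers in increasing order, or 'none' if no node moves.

Answer: none

Derivation:
Old toposort: [1, 0, 2, 4, 6, 5, 3]
Added edge 1->3
Recompute Kahn (smallest-id tiebreak):
  initial in-degrees: [1, 0, 1, 4, 0, 1, 1]
  ready (indeg=0): [1, 4]
  pop 1: indeg[0]->0; indeg[2]->0; indeg[3]->3 | ready=[0, 2, 4] | order so far=[1]
  pop 0: indeg[3]->2 | ready=[2, 4] | order so far=[1, 0]
  pop 2: indeg[6]->0 | ready=[4, 6] | order so far=[1, 0, 2]
  pop 4: no out-edges | ready=[6] | order so far=[1, 0, 2, 4]
  pop 6: indeg[3]->1; indeg[5]->0 | ready=[5] | order so far=[1, 0, 2, 4, 6]
  pop 5: indeg[3]->0 | ready=[3] | order so far=[1, 0, 2, 4, 6, 5]
  pop 3: no out-edges | ready=[] | order so far=[1, 0, 2, 4, 6, 5, 3]
New canonical toposort: [1, 0, 2, 4, 6, 5, 3]
Compare positions:
  Node 0: index 1 -> 1 (same)
  Node 1: index 0 -> 0 (same)
  Node 2: index 2 -> 2 (same)
  Node 3: index 6 -> 6 (same)
  Node 4: index 3 -> 3 (same)
  Node 5: index 5 -> 5 (same)
  Node 6: index 4 -> 4 (same)
Nodes that changed position: none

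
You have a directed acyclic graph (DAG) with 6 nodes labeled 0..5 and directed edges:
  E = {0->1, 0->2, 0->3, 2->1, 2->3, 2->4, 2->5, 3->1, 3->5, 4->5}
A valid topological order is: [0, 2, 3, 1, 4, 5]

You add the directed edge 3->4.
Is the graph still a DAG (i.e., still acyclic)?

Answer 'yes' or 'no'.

Given toposort: [0, 2, 3, 1, 4, 5]
Position of 3: index 2; position of 4: index 4
New edge 3->4: forward
Forward edge: respects the existing order. Still a DAG, same toposort still valid.
Still a DAG? yes

Answer: yes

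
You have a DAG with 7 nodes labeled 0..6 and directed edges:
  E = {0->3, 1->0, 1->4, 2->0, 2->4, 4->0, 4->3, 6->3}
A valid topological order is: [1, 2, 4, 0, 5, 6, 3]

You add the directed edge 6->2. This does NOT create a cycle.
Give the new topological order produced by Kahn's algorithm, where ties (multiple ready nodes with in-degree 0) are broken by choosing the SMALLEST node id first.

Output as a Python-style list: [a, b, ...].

Old toposort: [1, 2, 4, 0, 5, 6, 3]
Added edge: 6->2
Position of 6 (5) > position of 2 (1). Must reorder: 6 must now come before 2.
Run Kahn's algorithm (break ties by smallest node id):
  initial in-degrees: [3, 0, 1, 3, 2, 0, 0]
  ready (indeg=0): [1, 5, 6]
  pop 1: indeg[0]->2; indeg[4]->1 | ready=[5, 6] | order so far=[1]
  pop 5: no out-edges | ready=[6] | order so far=[1, 5]
  pop 6: indeg[2]->0; indeg[3]->2 | ready=[2] | order so far=[1, 5, 6]
  pop 2: indeg[0]->1; indeg[4]->0 | ready=[4] | order so far=[1, 5, 6, 2]
  pop 4: indeg[0]->0; indeg[3]->1 | ready=[0] | order so far=[1, 5, 6, 2, 4]
  pop 0: indeg[3]->0 | ready=[3] | order so far=[1, 5, 6, 2, 4, 0]
  pop 3: no out-edges | ready=[] | order so far=[1, 5, 6, 2, 4, 0, 3]
  Result: [1, 5, 6, 2, 4, 0, 3]

Answer: [1, 5, 6, 2, 4, 0, 3]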